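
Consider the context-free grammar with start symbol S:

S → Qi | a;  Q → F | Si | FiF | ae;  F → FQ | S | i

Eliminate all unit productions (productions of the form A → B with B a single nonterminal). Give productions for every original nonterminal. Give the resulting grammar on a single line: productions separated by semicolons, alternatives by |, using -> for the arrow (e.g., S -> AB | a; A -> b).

S -> a | Qi; F -> a | i | FQ | Qi; Q -> a | i | FQ | Qi | Si | ae | FiF

Unit productions: F->S, Q->F.
Unit pairs (A ⇒* B via units): (F,S), (Q,F), (Q,S).
S: inherits non-unit rules of {S} → Qi | a.
F: inherits non-unit rules of {F, S} → FQ | Qi | a | i.
Q: inherits non-unit rules of {F, Q, S} → FQ | FiF | Qi | Si | a | ae | i.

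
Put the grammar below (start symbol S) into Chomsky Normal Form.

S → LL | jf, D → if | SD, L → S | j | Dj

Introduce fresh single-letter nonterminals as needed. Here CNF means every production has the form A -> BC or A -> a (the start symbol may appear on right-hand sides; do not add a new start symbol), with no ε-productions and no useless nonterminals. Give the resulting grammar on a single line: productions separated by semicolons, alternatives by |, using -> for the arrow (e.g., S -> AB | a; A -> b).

S -> CB | LL; A -> i; B -> f; C -> j; D -> AB | SD; L -> j | CB | DC | LL

No ε-productions.
After unit-elimination: S -> LL | jf; D -> SD | if; L -> j | Dj | LL | jf.
TERM: introduce B -> f, A -> i, C -> j and substitute in every rule of length ≥2.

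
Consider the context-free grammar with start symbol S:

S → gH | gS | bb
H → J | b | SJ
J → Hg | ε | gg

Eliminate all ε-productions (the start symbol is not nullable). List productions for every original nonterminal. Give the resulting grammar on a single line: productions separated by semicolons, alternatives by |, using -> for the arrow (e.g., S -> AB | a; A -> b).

S -> g | bb | gH | gS; H -> J | S | b | SJ; J -> g | Hg | gg

Nullable set: {H, J}.
S -> gH: H nullable, giving g | gH.
H -> J: J nullable, giving J.
H -> SJ: J nullable, giving S | SJ.
Drop J -> ε.
J -> Hg: H nullable, giving Hg | g.
Unchanged (no nullable symbols): S -> bb; S -> gS; H -> b; J -> gg.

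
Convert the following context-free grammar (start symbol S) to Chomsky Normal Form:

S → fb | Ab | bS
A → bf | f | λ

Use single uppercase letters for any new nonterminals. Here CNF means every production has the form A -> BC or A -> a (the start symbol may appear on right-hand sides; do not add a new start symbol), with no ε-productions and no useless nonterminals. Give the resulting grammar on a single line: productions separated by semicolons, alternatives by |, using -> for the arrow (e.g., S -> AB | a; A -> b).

Nullable: {A}; after ε-elimination: S -> b | Ab | bS | fb; A -> f | bf.
No unit productions to eliminate.
TERM: introduce B -> b, C -> f and substitute in every rule of length ≥2.

S -> b | AB | BS | CB; A -> f | BC; B -> b; C -> f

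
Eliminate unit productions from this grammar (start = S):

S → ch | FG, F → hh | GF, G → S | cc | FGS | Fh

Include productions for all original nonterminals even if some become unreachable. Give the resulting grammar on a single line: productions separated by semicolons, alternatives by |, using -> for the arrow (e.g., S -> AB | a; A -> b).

S -> FG | ch; F -> GF | hh; G -> FG | Fh | cc | ch | FGS

Unit productions: G->S.
Unit pairs (A ⇒* B via units): (G,S).
S: inherits non-unit rules of {S} → FG | ch.
F: inherits non-unit rules of {F} → GF | hh.
G: inherits non-unit rules of {G, S} → FG | FGS | Fh | cc | ch.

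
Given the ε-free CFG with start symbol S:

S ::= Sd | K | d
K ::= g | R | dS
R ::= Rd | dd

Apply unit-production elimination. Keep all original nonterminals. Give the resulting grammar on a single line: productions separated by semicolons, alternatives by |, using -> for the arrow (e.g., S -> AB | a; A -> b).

S -> d | g | Rd | Sd | dS | dd; K -> g | Rd | dS | dd; R -> Rd | dd

Unit productions: K->R, S->K.
Unit pairs (A ⇒* B via units): (K,R), (S,K), (S,R).
S: inherits non-unit rules of {K, R, S} → Rd | Sd | d | dS | dd | g.
K: inherits non-unit rules of {K, R} → Rd | dS | dd | g.
R: inherits non-unit rules of {R} → Rd | dd.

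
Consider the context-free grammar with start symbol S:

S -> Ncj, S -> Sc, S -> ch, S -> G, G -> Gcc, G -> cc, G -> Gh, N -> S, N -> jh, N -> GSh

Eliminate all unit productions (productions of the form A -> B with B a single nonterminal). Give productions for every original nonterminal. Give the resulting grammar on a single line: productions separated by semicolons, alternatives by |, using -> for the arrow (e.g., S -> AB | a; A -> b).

S -> Gh | Sc | cc | ch | Gcc | Ncj; G -> Gh | cc | Gcc; N -> Gh | Sc | cc | ch | jh | GSh | Gcc | Ncj

Unit productions: N->S, S->G.
Unit pairs (A ⇒* B via units): (N,G), (N,S), (S,G).
S: inherits non-unit rules of {G, S} → Gcc | Gh | Ncj | Sc | cc | ch.
G: inherits non-unit rules of {G} → Gcc | Gh | cc.
N: inherits non-unit rules of {G, N, S} → GSh | Gcc | Gh | Ncj | Sc | cc | ch | jh.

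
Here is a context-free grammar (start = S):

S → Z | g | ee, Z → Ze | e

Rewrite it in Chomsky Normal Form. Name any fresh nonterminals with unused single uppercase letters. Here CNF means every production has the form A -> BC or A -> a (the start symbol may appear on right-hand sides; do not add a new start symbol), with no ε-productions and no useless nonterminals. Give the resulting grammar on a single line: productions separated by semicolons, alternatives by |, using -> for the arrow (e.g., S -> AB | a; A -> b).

S -> e | g | AA | ZA; A -> e; Z -> e | ZA

No ε-productions.
After unit-elimination: S -> e | g | Ze | ee; Z -> e | Ze.
TERM: introduce A -> e and substitute in every rule of length ≥2.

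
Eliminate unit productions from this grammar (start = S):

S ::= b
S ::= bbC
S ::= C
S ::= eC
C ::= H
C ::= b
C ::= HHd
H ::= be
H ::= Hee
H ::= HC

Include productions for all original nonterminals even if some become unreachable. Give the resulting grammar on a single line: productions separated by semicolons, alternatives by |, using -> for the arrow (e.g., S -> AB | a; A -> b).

Unit productions: C->H, S->C.
Unit pairs (A ⇒* B via units): (C,H), (S,C), (S,H).
S: inherits non-unit rules of {C, H, S} → HC | HHd | Hee | b | bbC | be | eC.
C: inherits non-unit rules of {C, H} → HC | HHd | Hee | b | be.
H: inherits non-unit rules of {H} → HC | Hee | be.

S -> b | HC | be | eC | HHd | Hee | bbC; C -> b | HC | be | HHd | Hee; H -> HC | be | Hee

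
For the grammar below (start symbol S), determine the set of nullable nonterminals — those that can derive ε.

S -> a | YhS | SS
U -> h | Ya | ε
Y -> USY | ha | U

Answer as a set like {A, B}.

Directly nullable (have an ε-rule): {U}.
Y is nullable via Y -> U (every symbol on the right is already known nullable).
Not nullable: S — each has a terminal in every rule's right-hand side or depends on a non-nullable symbol.

{U, Y}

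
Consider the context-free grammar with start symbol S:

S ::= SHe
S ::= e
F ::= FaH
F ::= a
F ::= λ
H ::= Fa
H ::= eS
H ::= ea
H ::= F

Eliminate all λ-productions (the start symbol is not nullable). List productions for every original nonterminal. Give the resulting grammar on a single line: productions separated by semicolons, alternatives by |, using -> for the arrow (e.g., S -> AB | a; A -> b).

S -> e | Se | SHe; F -> a | Fa | aH | FaH; H -> F | a | Fa | eS | ea

Nullable set: {F, H}.
S -> SHe: H nullable, giving SHe | Se.
Drop F -> λ.
F -> FaH: F, H nullable, giving Fa | FaH | a | aH.
H -> F: F nullable, giving F.
H -> Fa: F nullable, giving Fa | a.
Unchanged (no nullable symbols): S -> e; F -> a; H -> eS; H -> ea.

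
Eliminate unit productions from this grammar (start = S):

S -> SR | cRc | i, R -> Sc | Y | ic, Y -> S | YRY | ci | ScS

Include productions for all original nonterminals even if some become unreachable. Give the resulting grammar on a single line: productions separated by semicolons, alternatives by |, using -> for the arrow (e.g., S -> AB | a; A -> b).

Unit productions: R->Y, Y->S.
Unit pairs (A ⇒* B via units): (R,S), (R,Y), (Y,S).
S: inherits non-unit rules of {S} → SR | cRc | i.
R: inherits non-unit rules of {R, S, Y} → SR | Sc | ScS | YRY | cRc | ci | i | ic.
Y: inherits non-unit rules of {S, Y} → SR | ScS | YRY | cRc | ci | i.

S -> i | SR | cRc; R -> i | SR | Sc | ci | ic | ScS | YRY | cRc; Y -> i | SR | ci | ScS | YRY | cRc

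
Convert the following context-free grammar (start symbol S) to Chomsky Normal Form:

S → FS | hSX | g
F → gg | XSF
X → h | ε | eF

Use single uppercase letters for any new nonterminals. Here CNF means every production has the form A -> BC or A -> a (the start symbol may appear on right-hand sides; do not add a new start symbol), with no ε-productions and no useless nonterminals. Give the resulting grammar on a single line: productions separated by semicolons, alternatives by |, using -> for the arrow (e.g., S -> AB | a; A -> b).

S -> g | BE | BS | FS; A -> g; B -> h; C -> e; D -> SF; E -> SX; F -> AA | SF | XD; X -> h | CF

Nullable: {X}; after ε-elimination: S -> g | FS | hS | hSX; F -> SF | gg | XSF; X -> h | eF.
No unit productions to eliminate.
TERM: introduce C -> e, A -> g, B -> h and substitute in every rule of length ≥2.
BIN: F -> XSF becomes F -> XD, D -> SF; S -> BSX becomes S -> BE, E -> SX.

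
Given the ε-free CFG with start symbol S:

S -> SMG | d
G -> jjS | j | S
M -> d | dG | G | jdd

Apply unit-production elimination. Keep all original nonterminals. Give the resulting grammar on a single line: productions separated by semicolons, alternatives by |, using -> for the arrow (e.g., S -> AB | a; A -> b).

S -> d | SMG; G -> d | j | SMG | jjS; M -> d | j | dG | SMG | jdd | jjS

Unit productions: G->S, M->G.
Unit pairs (A ⇒* B via units): (G,S), (M,G), (M,S).
S: inherits non-unit rules of {S} → SMG | d.
G: inherits non-unit rules of {G, S} → SMG | d | j | jjS.
M: inherits non-unit rules of {G, M, S} → SMG | d | dG | j | jdd | jjS.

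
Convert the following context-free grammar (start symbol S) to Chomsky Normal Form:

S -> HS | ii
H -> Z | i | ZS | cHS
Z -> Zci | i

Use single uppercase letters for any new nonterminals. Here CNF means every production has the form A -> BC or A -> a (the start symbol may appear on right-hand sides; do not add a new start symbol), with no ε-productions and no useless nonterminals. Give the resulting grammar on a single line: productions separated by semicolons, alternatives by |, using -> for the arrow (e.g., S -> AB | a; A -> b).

No ε-productions.
After unit-elimination: S -> HS | ii; H -> i | ZS | Zci | cHS; Z -> i | Zci.
TERM: introduce A -> c, B -> i and substitute in every rule of length ≥2.
BIN: H -> AHS becomes H -> AC, C -> HS; H -> ZAB becomes H -> ZD, D -> AB; Z -> ZAB becomes Z -> ZE, E -> AB.

S -> BB | HS; A -> c; B -> i; C -> HS; D -> AB; E -> AB; H -> i | AC | ZD | ZS; Z -> i | ZE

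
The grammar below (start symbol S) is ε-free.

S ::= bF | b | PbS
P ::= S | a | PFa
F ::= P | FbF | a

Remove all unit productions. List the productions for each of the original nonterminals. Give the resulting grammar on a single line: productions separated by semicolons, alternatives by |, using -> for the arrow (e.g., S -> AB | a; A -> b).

S -> b | bF | PbS; F -> a | b | bF | FbF | PFa | PbS; P -> a | b | bF | PFa | PbS

Unit productions: F->P, P->S.
Unit pairs (A ⇒* B via units): (F,P), (F,S), (P,S).
S: inherits non-unit rules of {S} → PbS | b | bF.
F: inherits non-unit rules of {F, P, S} → FbF | PFa | PbS | a | b | bF.
P: inherits non-unit rules of {P, S} → PFa | PbS | a | b | bF.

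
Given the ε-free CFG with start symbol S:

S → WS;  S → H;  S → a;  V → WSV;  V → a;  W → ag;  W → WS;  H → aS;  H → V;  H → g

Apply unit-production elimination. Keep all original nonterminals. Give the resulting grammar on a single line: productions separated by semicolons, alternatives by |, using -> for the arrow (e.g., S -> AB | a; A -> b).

S -> a | g | WS | aS | WSV; H -> a | g | aS | WSV; V -> a | WSV; W -> WS | ag

Unit productions: H->V, S->H.
Unit pairs (A ⇒* B via units): (H,V), (S,H), (S,V).
S: inherits non-unit rules of {H, S, V} → WS | WSV | a | aS | g.
H: inherits non-unit rules of {H, V} → WSV | a | aS | g.
V: inherits non-unit rules of {V} → WSV | a.
W: inherits non-unit rules of {W} → WS | ag.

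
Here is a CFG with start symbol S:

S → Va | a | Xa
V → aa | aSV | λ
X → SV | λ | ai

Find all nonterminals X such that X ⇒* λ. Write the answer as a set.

{V, X}

Directly nullable (have an ε-rule): {V, X}.
Not nullable: S — each has a terminal in every rule's right-hand side or depends on a non-nullable symbol.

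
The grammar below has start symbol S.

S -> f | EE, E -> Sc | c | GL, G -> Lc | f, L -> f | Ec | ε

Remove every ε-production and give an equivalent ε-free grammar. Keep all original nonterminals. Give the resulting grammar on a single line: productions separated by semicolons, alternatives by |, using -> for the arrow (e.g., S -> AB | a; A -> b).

S -> f | EE; E -> G | c | GL | Sc; G -> c | f | Lc; L -> f | Ec

Nullable set: {L}.
E -> GL: L nullable, giving G | GL.
G -> Lc: L nullable, giving Lc | c.
Drop L -> ε.
Unchanged (no nullable symbols): S -> EE; S -> f; E -> Sc; E -> c; G -> f; L -> Ec; L -> f.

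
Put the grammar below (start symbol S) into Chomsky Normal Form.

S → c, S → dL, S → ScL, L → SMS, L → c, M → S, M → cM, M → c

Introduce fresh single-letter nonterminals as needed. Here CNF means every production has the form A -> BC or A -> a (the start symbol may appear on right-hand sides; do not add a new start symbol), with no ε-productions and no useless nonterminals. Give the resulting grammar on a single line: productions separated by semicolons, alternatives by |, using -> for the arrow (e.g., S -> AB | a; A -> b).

No ε-productions.
After unit-elimination: S -> c | dL | ScL; L -> c | SMS; M -> c | cM | dL | ScL.
TERM: introduce A -> c, B -> d and substitute in every rule of length ≥2.
BIN: L -> SMS becomes L -> SC, C -> MS; M -> SAL becomes M -> SD, D -> AL; S -> SAL becomes S -> SE, E -> AL.

S -> c | BL | SE; A -> c; B -> d; C -> MS; D -> AL; E -> AL; L -> c | SC; M -> c | AM | BL | SD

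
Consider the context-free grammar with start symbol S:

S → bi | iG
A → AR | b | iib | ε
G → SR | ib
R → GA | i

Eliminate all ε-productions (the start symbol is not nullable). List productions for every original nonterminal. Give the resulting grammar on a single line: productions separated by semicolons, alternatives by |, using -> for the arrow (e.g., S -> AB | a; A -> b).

S -> bi | iG; A -> R | b | AR | iib; G -> SR | ib; R -> G | i | GA

Nullable set: {A}.
Drop A -> ε.
A -> AR: A nullable, giving AR | R.
R -> GA: A nullable, giving G | GA.
Unchanged (no nullable symbols): S -> bi; S -> iG; A -> b; A -> iib; G -> SR; G -> ib; R -> i.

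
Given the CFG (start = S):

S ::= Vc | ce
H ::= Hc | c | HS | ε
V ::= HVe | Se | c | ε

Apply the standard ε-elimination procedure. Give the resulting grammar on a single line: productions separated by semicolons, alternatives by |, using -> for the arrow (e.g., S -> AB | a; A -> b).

Nullable set: {H, V}.
S -> Vc: V nullable, giving Vc | c.
Drop H -> ε.
H -> HS: H nullable, giving HS | S.
H -> Hc: H nullable, giving Hc | c.
Drop V -> ε.
V -> HVe: H, V nullable, giving HVe | He | Ve | e.
Unchanged (no nullable symbols): S -> ce; H -> c; V -> Se; V -> c.

S -> c | Vc | ce; H -> S | c | HS | Hc; V -> c | e | He | Se | Ve | HVe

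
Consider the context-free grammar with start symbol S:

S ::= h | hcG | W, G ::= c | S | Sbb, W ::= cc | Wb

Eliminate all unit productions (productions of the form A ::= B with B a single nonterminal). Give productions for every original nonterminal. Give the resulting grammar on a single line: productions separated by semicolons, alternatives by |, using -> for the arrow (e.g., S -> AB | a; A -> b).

Unit productions: G->S, S->W.
Unit pairs (A ⇒* B via units): (G,S), (G,W), (S,W).
S: inherits non-unit rules of {S, W} → Wb | cc | h | hcG.
G: inherits non-unit rules of {G, S, W} → Sbb | Wb | c | cc | h | hcG.
W: inherits non-unit rules of {W} → Wb | cc.

S -> h | Wb | cc | hcG; G -> c | h | Wb | cc | Sbb | hcG; W -> Wb | cc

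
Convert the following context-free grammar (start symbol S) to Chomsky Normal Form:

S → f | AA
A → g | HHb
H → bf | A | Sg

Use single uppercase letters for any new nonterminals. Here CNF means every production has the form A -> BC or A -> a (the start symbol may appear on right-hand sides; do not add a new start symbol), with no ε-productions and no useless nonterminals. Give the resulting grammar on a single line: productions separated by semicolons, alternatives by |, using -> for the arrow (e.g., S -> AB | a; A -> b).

No ε-productions.
After unit-elimination: S -> f | AA; A -> g | HHb; H -> g | Sg | bf | HHb.
TERM: introduce B -> b, D -> f, C -> g and substitute in every rule of length ≥2.
BIN: A -> HHB becomes A -> HE, E -> HB; H -> HHB becomes H -> HF, F -> HB.

S -> f | AA; A -> g | HE; B -> b; C -> g; D -> f; E -> HB; F -> HB; H -> g | BD | HF | SC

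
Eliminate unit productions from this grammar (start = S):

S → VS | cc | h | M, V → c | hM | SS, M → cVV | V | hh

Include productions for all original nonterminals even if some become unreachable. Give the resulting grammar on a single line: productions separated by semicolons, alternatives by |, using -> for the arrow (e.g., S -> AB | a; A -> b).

Unit productions: M->V, S->M.
Unit pairs (A ⇒* B via units): (M,V), (S,M), (S,V).
S: inherits non-unit rules of {M, S, V} → SS | VS | c | cVV | cc | h | hM | hh.
M: inherits non-unit rules of {M, V} → SS | c | cVV | hM | hh.
V: inherits non-unit rules of {V} → SS | c | hM.

S -> c | h | SS | VS | cc | hM | hh | cVV; M -> c | SS | hM | hh | cVV; V -> c | SS | hM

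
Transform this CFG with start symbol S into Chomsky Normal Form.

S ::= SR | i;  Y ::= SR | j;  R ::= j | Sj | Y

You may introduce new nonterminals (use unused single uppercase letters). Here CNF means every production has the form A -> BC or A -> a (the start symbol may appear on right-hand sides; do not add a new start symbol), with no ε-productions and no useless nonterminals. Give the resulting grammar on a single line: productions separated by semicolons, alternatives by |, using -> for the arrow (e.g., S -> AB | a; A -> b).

No ε-productions.
After unit-elimination: S -> i | SR; R -> j | SR | Sj; Y -> j | SR.
TERM: introduce A -> j and substitute in every rule of length ≥2.
Drop unreachable/unproductive: Y.

S -> i | SR; A -> j; R -> j | SA | SR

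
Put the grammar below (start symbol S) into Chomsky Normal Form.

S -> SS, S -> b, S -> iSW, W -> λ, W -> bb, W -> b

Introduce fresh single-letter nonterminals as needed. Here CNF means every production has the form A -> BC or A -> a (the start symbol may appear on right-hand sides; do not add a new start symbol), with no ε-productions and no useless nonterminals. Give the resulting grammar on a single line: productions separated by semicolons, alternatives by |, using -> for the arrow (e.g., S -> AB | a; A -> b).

S -> b | AC | AS | SS; A -> i; B -> b; C -> SW; W -> b | BB

Nullable: {W}; after ε-elimination: S -> b | SS | iS | iSW; W -> b | bb.
No unit productions to eliminate.
TERM: introduce B -> b, A -> i and substitute in every rule of length ≥2.
BIN: S -> ASW becomes S -> AC, C -> SW.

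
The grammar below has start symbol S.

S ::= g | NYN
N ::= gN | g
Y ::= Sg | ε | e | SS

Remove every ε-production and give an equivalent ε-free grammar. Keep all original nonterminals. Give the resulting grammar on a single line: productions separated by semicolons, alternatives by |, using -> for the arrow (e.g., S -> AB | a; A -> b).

Nullable set: {Y}.
S -> NYN: Y nullable, giving NN | NYN.
Drop Y -> ε.
Unchanged (no nullable symbols): S -> g; N -> g; N -> gN; Y -> SS; Y -> Sg; Y -> e.

S -> g | NN | NYN; N -> g | gN; Y -> e | SS | Sg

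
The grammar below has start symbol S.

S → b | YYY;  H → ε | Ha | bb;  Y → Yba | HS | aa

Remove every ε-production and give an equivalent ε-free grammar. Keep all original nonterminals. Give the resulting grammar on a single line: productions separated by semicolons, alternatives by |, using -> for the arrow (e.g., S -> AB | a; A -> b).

Nullable set: {H}.
Drop H -> ε.
H -> Ha: H nullable, giving Ha | a.
Y -> HS: H nullable, giving HS | S.
Unchanged (no nullable symbols): S -> YYY; S -> b; H -> bb; Y -> Yba; Y -> aa.

S -> b | YYY; H -> a | Ha | bb; Y -> S | HS | aa | Yba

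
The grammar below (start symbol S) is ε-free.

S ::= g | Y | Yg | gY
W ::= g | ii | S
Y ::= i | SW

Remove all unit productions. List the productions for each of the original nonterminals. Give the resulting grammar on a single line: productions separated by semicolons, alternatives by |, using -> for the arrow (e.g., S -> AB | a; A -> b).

S -> g | i | SW | Yg | gY; W -> g | i | SW | Yg | gY | ii; Y -> i | SW

Unit productions: S->Y, W->S.
Unit pairs (A ⇒* B via units): (S,Y), (W,S), (W,Y).
S: inherits non-unit rules of {S, Y} → SW | Yg | g | gY | i.
W: inherits non-unit rules of {S, W, Y} → SW | Yg | g | gY | i | ii.
Y: inherits non-unit rules of {Y} → SW | i.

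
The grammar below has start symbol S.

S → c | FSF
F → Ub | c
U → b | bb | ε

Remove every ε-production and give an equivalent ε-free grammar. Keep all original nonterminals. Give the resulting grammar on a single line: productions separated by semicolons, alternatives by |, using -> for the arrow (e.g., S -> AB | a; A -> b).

S -> c | FSF; F -> b | c | Ub; U -> b | bb

Nullable set: {U}.
F -> Ub: U nullable, giving Ub | b.
Drop U -> ε.
Unchanged (no nullable symbols): S -> FSF; S -> c; F -> c; U -> b; U -> bb.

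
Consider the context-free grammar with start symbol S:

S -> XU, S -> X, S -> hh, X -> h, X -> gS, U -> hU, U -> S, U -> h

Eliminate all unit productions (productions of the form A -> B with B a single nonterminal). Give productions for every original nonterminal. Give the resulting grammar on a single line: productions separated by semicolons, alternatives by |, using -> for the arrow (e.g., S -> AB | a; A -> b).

S -> h | XU | gS | hh; U -> h | XU | gS | hU | hh; X -> h | gS

Unit productions: S->X, U->S.
Unit pairs (A ⇒* B via units): (S,X), (U,S), (U,X).
S: inherits non-unit rules of {S, X} → XU | gS | h | hh.
U: inherits non-unit rules of {S, U, X} → XU | gS | h | hU | hh.
X: inherits non-unit rules of {X} → gS | h.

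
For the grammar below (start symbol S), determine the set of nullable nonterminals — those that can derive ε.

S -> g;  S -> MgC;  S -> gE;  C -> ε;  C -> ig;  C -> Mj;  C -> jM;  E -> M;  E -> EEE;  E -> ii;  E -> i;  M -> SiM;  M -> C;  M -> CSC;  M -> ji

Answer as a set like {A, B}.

Directly nullable (have an ε-rule): {C}.
M is nullable via M -> C (every symbol on the right is already known nullable).
E is nullable via E -> M (every symbol on the right is already known nullable).
Not nullable: S — each has a terminal in every rule's right-hand side or depends on a non-nullable symbol.

{C, E, M}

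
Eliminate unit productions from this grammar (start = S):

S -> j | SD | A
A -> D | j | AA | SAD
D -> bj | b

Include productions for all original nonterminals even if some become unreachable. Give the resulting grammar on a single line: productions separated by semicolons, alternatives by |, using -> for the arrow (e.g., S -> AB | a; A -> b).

Unit productions: A->D, S->A.
Unit pairs (A ⇒* B via units): (A,D), (S,A), (S,D).
S: inherits non-unit rules of {A, D, S} → AA | SAD | SD | b | bj | j.
A: inherits non-unit rules of {A, D} → AA | SAD | b | bj | j.
D: inherits non-unit rules of {D} → b | bj.

S -> b | j | AA | SD | bj | SAD; A -> b | j | AA | bj | SAD; D -> b | bj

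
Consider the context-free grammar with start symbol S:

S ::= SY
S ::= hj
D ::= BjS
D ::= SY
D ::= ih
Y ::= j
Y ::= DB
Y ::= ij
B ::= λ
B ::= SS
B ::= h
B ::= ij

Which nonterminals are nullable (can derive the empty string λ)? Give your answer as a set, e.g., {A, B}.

Directly nullable (have an ε-rule): {B}.
Not nullable: D, S, Y — each has a terminal in every rule's right-hand side or depends on a non-nullable symbol.

{B}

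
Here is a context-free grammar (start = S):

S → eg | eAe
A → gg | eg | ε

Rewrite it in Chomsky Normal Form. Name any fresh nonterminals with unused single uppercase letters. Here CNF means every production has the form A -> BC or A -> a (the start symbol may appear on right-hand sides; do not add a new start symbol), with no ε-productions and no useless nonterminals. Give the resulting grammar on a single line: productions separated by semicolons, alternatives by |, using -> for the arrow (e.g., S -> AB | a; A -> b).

S -> BB | BC | BD; A -> BC | CC; B -> e; C -> g; D -> AB

Nullable: {A}; after ε-elimination: S -> ee | eg | eAe; A -> eg | gg.
No unit productions to eliminate.
TERM: introduce B -> e, C -> g and substitute in every rule of length ≥2.
BIN: S -> BAB becomes S -> BD, D -> AB.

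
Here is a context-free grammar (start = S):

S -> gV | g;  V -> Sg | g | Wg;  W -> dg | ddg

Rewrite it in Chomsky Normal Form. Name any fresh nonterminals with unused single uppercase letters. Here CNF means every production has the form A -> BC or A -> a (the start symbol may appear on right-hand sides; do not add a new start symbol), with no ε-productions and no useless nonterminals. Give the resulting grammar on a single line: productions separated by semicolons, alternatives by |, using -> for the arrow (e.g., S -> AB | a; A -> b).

No ε-productions.
No unit productions to eliminate.
TERM: introduce B -> d, A -> g and substitute in every rule of length ≥2.
BIN: W -> BBA becomes W -> BC, C -> BA.

S -> g | AV; A -> g; B -> d; C -> BA; V -> g | SA | WA; W -> BA | BC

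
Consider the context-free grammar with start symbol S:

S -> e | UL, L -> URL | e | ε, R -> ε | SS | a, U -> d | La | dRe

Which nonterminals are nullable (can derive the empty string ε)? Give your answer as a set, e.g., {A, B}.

{L, R}

Directly nullable (have an ε-rule): {L, R}.
Not nullable: S, U — each has a terminal in every rule's right-hand side or depends on a non-nullable symbol.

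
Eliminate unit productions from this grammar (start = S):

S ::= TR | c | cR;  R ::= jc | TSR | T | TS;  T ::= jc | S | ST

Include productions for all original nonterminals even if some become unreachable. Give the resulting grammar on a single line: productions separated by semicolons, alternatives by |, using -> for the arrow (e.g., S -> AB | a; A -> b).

S -> c | TR | cR; R -> c | ST | TR | TS | cR | jc | TSR; T -> c | ST | TR | cR | jc

Unit productions: R->T, T->S.
Unit pairs (A ⇒* B via units): (R,S), (R,T), (T,S).
S: inherits non-unit rules of {S} → TR | c | cR.
R: inherits non-unit rules of {R, S, T} → ST | TR | TS | TSR | c | cR | jc.
T: inherits non-unit rules of {S, T} → ST | TR | c | cR | jc.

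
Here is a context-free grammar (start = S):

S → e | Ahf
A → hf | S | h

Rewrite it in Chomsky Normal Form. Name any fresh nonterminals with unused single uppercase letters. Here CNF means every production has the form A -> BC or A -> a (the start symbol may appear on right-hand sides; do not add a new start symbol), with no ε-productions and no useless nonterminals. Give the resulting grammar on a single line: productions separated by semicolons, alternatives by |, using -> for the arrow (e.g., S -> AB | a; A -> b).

No ε-productions.
After unit-elimination: S -> e | Ahf; A -> e | h | hf | Ahf.
TERM: introduce C -> f, B -> h and substitute in every rule of length ≥2.
BIN: A -> ABC becomes A -> AD, D -> BC; S -> ABC becomes S -> AE, E -> BC.

S -> e | AE; A -> e | h | AD | BC; B -> h; C -> f; D -> BC; E -> BC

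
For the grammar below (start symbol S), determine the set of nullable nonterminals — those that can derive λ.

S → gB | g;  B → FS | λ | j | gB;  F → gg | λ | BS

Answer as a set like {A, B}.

Directly nullable (have an ε-rule): {B, F}.
Not nullable: S — each has a terminal in every rule's right-hand side or depends on a non-nullable symbol.

{B, F}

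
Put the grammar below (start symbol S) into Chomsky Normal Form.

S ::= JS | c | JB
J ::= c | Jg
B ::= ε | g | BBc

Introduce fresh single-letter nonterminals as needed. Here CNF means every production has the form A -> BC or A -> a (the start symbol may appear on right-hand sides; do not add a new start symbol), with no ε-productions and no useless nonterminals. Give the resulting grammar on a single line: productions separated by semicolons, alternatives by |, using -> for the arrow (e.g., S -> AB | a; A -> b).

Nullable: {B}; after ε-elimination: S -> J | c | JB | JS; B -> c | g | Bc | BBc; J -> c | Jg.
After unit-elimination: S -> c | JB | JS | Jg; B -> c | g | Bc | BBc; J -> c | Jg.
TERM: introduce A -> c, C -> g and substitute in every rule of length ≥2.
BIN: B -> BBA becomes B -> BD, D -> BA.

S -> c | JB | JC | JS; A -> c; B -> c | g | BA | BD; C -> g; D -> BA; J -> c | JC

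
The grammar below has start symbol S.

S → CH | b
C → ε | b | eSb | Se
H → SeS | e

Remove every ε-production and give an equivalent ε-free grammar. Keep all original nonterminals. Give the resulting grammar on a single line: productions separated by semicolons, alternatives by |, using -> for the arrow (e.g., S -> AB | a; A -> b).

S -> H | b | CH; C -> b | Se | eSb; H -> e | SeS

Nullable set: {C}.
S -> CH: C nullable, giving CH | H.
Drop C -> ε.
Unchanged (no nullable symbols): S -> b; C -> Se; C -> b; C -> eSb; H -> SeS; H -> e.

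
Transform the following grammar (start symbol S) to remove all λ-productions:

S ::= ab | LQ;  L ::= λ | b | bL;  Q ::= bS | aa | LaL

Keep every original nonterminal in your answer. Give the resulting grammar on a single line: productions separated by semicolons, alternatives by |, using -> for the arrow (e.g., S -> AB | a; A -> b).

Nullable set: {L}.
S -> LQ: L nullable, giving LQ | Q.
Drop L -> λ.
L -> bL: L nullable, giving b | bL.
Q -> LaL: L, L nullable, giving La | LaL | a | aL.
Unchanged (no nullable symbols): S -> ab; L -> b; Q -> aa; Q -> bS.

S -> Q | LQ | ab; L -> b | bL; Q -> a | La | aL | aa | bS | LaL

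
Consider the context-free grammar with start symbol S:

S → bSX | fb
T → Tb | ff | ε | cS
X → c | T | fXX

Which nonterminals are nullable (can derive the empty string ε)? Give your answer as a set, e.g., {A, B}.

{T, X}

Directly nullable (have an ε-rule): {T}.
X is nullable via X -> T (every symbol on the right is already known nullable).
Not nullable: S — each has a terminal in every rule's right-hand side or depends on a non-nullable symbol.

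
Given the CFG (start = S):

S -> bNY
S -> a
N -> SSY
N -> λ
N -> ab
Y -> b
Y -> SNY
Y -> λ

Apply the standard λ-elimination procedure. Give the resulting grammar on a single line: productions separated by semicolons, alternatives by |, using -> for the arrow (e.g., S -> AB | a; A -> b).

S -> a | b | bN | bY | bNY; N -> SS | ab | SSY; Y -> S | b | SN | SY | SNY

Nullable set: {N, Y}.
S -> bNY: N, Y nullable, giving b | bN | bNY | bY.
Drop N -> λ.
N -> SSY: Y nullable, giving SS | SSY.
Drop Y -> λ.
Y -> SNY: N, Y nullable, giving S | SN | SNY | SY.
Unchanged (no nullable symbols): S -> a; N -> ab; Y -> b.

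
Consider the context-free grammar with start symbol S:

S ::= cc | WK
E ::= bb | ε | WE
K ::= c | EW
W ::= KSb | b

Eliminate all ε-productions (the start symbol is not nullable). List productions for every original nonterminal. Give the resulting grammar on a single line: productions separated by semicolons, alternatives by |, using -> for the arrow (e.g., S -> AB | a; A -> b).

Nullable set: {E}.
Drop E -> ε.
E -> WE: E nullable, giving W | WE.
K -> EW: E nullable, giving EW | W.
Unchanged (no nullable symbols): S -> WK; S -> cc; E -> bb; K -> c; W -> KSb; W -> b.

S -> WK | cc; E -> W | WE | bb; K -> W | c | EW; W -> b | KSb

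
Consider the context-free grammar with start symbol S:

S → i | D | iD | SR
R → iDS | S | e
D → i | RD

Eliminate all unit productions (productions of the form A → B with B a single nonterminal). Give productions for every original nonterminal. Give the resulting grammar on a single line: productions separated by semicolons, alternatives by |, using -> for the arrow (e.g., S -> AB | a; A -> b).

Unit productions: R->S, S->D.
Unit pairs (A ⇒* B via units): (R,D), (R,S), (S,D).
S: inherits non-unit rules of {D, S} → RD | SR | i | iD.
D: inherits non-unit rules of {D} → RD | i.
R: inherits non-unit rules of {D, R, S} → RD | SR | e | i | iD | iDS.

S -> i | RD | SR | iD; D -> i | RD; R -> e | i | RD | SR | iD | iDS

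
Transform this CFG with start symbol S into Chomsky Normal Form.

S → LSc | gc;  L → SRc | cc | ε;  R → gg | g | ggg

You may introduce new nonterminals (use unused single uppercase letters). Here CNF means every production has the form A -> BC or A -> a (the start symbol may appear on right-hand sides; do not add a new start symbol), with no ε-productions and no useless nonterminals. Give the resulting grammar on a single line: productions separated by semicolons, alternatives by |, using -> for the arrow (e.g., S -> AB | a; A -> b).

Nullable: {L}; after ε-elimination: S -> Sc | gc | LSc; L -> cc | SRc; R -> g | gg | ggg.
No unit productions to eliminate.
TERM: introduce A -> c, B -> g and substitute in every rule of length ≥2.
BIN: L -> SRA becomes L -> SC, C -> RA; R -> BBB becomes R -> BD, D -> BB; S -> LSA becomes S -> LE, E -> SA.

S -> BA | LE | SA; A -> c; B -> g; C -> RA; D -> BB; E -> SA; L -> AA | SC; R -> g | BB | BD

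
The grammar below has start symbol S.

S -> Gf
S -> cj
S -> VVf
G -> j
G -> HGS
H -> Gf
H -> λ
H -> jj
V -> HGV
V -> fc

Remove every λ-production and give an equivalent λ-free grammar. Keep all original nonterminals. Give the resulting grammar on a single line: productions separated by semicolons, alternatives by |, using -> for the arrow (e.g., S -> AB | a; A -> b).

S -> Gf | cj | VVf; G -> j | GS | HGS; H -> Gf | jj; V -> GV | fc | HGV

Nullable set: {H}.
G -> HGS: H nullable, giving GS | HGS.
Drop H -> λ.
V -> HGV: H nullable, giving GV | HGV.
Unchanged (no nullable symbols): S -> Gf; S -> VVf; S -> cj; G -> j; H -> Gf; H -> jj; V -> fc.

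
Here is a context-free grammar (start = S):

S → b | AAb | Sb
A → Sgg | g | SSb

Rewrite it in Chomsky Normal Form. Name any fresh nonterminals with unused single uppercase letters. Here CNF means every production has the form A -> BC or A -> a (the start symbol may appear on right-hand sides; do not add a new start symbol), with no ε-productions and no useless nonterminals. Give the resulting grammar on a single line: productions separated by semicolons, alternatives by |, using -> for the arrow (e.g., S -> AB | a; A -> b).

No ε-productions.
No unit productions to eliminate.
TERM: introduce B -> b, C -> g and substitute in every rule of length ≥2.
BIN: A -> SCC becomes A -> SD, D -> CC; A -> SSB becomes A -> SE, E -> SB; S -> AAB becomes S -> AF, F -> AB.

S -> b | AF | SB; A -> g | SD | SE; B -> b; C -> g; D -> CC; E -> SB; F -> AB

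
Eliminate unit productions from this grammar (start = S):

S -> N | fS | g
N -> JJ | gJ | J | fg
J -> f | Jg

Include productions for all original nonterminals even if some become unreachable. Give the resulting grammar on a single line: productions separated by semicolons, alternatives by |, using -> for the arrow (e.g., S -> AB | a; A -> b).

S -> f | g | JJ | Jg | fS | fg | gJ; J -> f | Jg; N -> f | JJ | Jg | fg | gJ

Unit productions: N->J, S->N.
Unit pairs (A ⇒* B via units): (N,J), (S,J), (S,N).
S: inherits non-unit rules of {J, N, S} → JJ | Jg | f | fS | fg | g | gJ.
J: inherits non-unit rules of {J} → Jg | f.
N: inherits non-unit rules of {J, N} → JJ | Jg | f | fg | gJ.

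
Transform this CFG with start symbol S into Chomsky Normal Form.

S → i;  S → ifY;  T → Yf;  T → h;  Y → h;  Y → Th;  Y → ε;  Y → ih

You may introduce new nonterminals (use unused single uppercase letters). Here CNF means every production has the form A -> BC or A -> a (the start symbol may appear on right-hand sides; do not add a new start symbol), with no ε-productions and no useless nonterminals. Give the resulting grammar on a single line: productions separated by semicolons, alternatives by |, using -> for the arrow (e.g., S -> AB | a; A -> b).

Nullable: {Y}; after ε-elimination: S -> i | if | ifY; T -> f | h | Yf; Y -> h | Th | ih.
No unit productions to eliminate.
TERM: introduce B -> f, C -> h, A -> i and substitute in every rule of length ≥2.
BIN: S -> ABY becomes S -> AD, D -> BY.

S -> i | AB | AD; A -> i; B -> f; C -> h; D -> BY; T -> f | h | YB; Y -> h | AC | TC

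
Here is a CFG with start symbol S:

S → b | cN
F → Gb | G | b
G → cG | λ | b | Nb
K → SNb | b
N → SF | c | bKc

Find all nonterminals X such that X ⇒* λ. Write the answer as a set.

Directly nullable (have an ε-rule): {G}.
F is nullable via F -> G (every symbol on the right is already known nullable).
Not nullable: K, N, S — each has a terminal in every rule's right-hand side or depends on a non-nullable symbol.

{F, G}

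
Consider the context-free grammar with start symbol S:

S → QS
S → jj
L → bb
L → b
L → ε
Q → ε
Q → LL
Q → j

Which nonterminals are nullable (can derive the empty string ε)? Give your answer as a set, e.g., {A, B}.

{L, Q}

Directly nullable (have an ε-rule): {L, Q}.
Not nullable: S — each has a terminal in every rule's right-hand side or depends on a non-nullable symbol.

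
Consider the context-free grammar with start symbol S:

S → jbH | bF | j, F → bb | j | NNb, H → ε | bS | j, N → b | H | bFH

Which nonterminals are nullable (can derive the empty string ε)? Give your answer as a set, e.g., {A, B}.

Directly nullable (have an ε-rule): {H}.
N is nullable via N -> H (every symbol on the right is already known nullable).
Not nullable: F, S — each has a terminal in every rule's right-hand side or depends on a non-nullable symbol.

{H, N}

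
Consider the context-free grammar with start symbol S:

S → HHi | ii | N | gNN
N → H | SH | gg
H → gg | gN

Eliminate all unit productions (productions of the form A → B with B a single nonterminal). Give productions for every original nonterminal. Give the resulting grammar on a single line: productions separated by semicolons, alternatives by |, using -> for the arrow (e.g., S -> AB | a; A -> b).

Unit productions: N->H, S->N.
Unit pairs (A ⇒* B via units): (N,H), (S,H), (S,N).
S: inherits non-unit rules of {H, N, S} → HHi | SH | gN | gNN | gg | ii.
H: inherits non-unit rules of {H} → gN | gg.
N: inherits non-unit rules of {H, N} → SH | gN | gg.

S -> SH | gN | gg | ii | HHi | gNN; H -> gN | gg; N -> SH | gN | gg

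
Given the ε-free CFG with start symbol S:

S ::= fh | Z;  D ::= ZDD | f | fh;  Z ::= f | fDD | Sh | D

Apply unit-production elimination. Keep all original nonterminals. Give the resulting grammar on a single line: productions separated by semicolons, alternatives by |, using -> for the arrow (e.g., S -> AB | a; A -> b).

Unit productions: S->Z, Z->D.
Unit pairs (A ⇒* B via units): (S,D), (S,Z), (Z,D).
S: inherits non-unit rules of {D, S, Z} → Sh | ZDD | f | fDD | fh.
D: inherits non-unit rules of {D} → ZDD | f | fh.
Z: inherits non-unit rules of {D, Z} → Sh | ZDD | f | fDD | fh.

S -> f | Sh | fh | ZDD | fDD; D -> f | fh | ZDD; Z -> f | Sh | fh | ZDD | fDD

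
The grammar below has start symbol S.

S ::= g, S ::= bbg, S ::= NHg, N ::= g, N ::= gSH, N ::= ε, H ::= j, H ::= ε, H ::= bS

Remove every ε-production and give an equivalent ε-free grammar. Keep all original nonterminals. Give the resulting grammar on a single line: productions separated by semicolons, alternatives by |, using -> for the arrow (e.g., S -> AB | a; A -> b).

S -> g | Hg | Ng | NHg | bbg; H -> j | bS; N -> g | gS | gSH

Nullable set: {H, N}.
S -> NHg: N, H nullable, giving Hg | NHg | Ng | g.
Drop H -> ε.
Drop N -> ε.
N -> gSH: H nullable, giving gS | gSH.
Unchanged (no nullable symbols): S -> bbg; S -> g; H -> bS; H -> j; N -> g.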